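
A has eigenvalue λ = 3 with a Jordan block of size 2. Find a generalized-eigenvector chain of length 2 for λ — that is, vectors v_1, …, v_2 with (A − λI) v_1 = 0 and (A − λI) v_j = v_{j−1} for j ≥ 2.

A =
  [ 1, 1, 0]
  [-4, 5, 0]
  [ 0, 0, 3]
A Jordan chain for λ = 3 of length 2:
v_1 = (-2, -4, 0)ᵀ
v_2 = (1, 0, 0)ᵀ

Let N = A − (3)·I. We want v_2 with N^2 v_2 = 0 but N^1 v_2 ≠ 0; then v_{j-1} := N · v_j for j = 2, …, 2.

Pick v_2 = (1, 0, 0)ᵀ.
Then v_1 = N · v_2 = (-2, -4, 0)ᵀ.

Sanity check: (A − (3)·I) v_1 = (0, 0, 0)ᵀ = 0. ✓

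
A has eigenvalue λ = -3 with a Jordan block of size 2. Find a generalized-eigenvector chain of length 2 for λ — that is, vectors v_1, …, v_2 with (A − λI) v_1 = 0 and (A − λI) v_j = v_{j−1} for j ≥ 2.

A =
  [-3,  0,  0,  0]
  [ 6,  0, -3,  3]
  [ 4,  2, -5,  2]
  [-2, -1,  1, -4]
A Jordan chain for λ = -3 of length 2:
v_1 = (0, 6, 4, -2)ᵀ
v_2 = (1, 0, 0, 0)ᵀ

Let N = A − (-3)·I. We want v_2 with N^2 v_2 = 0 but N^1 v_2 ≠ 0; then v_{j-1} := N · v_j for j = 2, …, 2.

Pick v_2 = (1, 0, 0, 0)ᵀ.
Then v_1 = N · v_2 = (0, 6, 4, -2)ᵀ.

Sanity check: (A − (-3)·I) v_1 = (0, 0, 0, 0)ᵀ = 0. ✓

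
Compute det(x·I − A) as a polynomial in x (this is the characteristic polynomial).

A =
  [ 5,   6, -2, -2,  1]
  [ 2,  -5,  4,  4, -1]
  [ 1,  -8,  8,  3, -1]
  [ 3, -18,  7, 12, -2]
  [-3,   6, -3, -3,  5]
x^5 - 25*x^4 + 250*x^3 - 1250*x^2 + 3125*x - 3125

Expanding det(x·I − A) (e.g. by cofactor expansion or by noting that A is similar to its Jordan form J, which has the same characteristic polynomial as A) gives
  χ_A(x) = x^5 - 25*x^4 + 250*x^3 - 1250*x^2 + 3125*x - 3125
which factors as (x - 5)^5. The eigenvalues (with algebraic multiplicities) are λ = 5 with multiplicity 5.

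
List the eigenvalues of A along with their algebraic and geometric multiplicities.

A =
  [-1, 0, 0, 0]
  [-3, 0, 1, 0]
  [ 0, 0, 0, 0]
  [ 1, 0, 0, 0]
λ = -1: alg = 1, geom = 1; λ = 0: alg = 3, geom = 2

Step 1 — factor the characteristic polynomial to read off the algebraic multiplicities:
  χ_A(x) = x^3*(x + 1)

Step 2 — compute geometric multiplicities via the rank-nullity identity g(λ) = n − rank(A − λI):
  rank(A − (-1)·I) = 3, so dim ker(A − (-1)·I) = n − 3 = 1
  rank(A − (0)·I) = 2, so dim ker(A − (0)·I) = n − 2 = 2

Summary:
  λ = -1: algebraic multiplicity = 1, geometric multiplicity = 1
  λ = 0: algebraic multiplicity = 3, geometric multiplicity = 2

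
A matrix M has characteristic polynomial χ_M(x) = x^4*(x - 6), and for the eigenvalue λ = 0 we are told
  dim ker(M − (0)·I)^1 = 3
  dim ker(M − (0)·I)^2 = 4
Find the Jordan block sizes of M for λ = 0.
Block sizes for λ = 0: [2, 1, 1]

From the dimensions of kernels of powers, the number of Jordan blocks of size at least j is d_j − d_{j−1} where d_j = dim ker(N^j) (with d_0 = 0). Computing the differences gives [3, 1].
The number of blocks of size exactly k is (#blocks of size ≥ k) − (#blocks of size ≥ k + 1), so the partition is: 2 block(s) of size 1, 1 block(s) of size 2.
In nonincreasing order the block sizes are [2, 1, 1].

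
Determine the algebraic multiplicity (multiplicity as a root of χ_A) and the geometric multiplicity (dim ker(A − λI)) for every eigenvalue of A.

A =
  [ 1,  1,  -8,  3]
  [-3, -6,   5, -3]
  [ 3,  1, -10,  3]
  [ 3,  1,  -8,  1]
λ = -5: alg = 2, geom = 1; λ = -2: alg = 2, geom = 2

Step 1 — factor the characteristic polynomial to read off the algebraic multiplicities:
  χ_A(x) = (x + 2)^2*(x + 5)^2

Step 2 — compute geometric multiplicities via the rank-nullity identity g(λ) = n − rank(A − λI):
  rank(A − (-5)·I) = 3, so dim ker(A − (-5)·I) = n − 3 = 1
  rank(A − (-2)·I) = 2, so dim ker(A − (-2)·I) = n − 2 = 2

Summary:
  λ = -5: algebraic multiplicity = 2, geometric multiplicity = 1
  λ = -2: algebraic multiplicity = 2, geometric multiplicity = 2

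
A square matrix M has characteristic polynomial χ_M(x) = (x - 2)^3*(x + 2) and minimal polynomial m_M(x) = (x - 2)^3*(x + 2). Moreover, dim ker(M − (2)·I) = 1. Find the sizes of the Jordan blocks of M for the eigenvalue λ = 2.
Block sizes for λ = 2: [3]

Step 1 — from the characteristic polynomial, algebraic multiplicity of λ = 2 is 3. From dim ker(M − (2)·I) = 1, there are exactly 1 Jordan blocks for λ = 2.
Step 2 — from the minimal polynomial, the factor (x − 2)^3 tells us the largest block for λ = 2 has size 3.
Step 3 — with total size 3, 1 blocks, and largest block 3, the block sizes (in nonincreasing order) are [3].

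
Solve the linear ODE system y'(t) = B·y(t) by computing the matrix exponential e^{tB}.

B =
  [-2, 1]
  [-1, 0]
e^{tB} =
  [-t*exp(-t) + exp(-t), t*exp(-t)]
  [-t*exp(-t), t*exp(-t) + exp(-t)]

Strategy: write B = P · J · P⁻¹ where J is a Jordan canonical form, so e^{tB} = P · e^{tJ} · P⁻¹, and e^{tJ} can be computed block-by-block.

B has Jordan form
J =
  [-1,  1]
  [ 0, -1]
(up to reordering of blocks).

Per-block formulas:
  For a 2×2 Jordan block J_2(-1): exp(t · J_2(-1)) = e^(-1t)·(I + t·N), where N is the 2×2 nilpotent shift.

After assembling e^{tJ} and conjugating by P, we get:

e^{tB} =
  [-t*exp(-t) + exp(-t), t*exp(-t)]
  [-t*exp(-t), t*exp(-t) + exp(-t)]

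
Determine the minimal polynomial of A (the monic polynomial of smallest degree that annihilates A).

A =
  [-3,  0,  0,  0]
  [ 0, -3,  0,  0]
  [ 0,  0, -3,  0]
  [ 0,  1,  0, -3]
x^2 + 6*x + 9

The characteristic polynomial is χ_A(x) = (x + 3)^4, so the eigenvalues are known. The minimal polynomial is
  m_A(x) = Π_λ (x − λ)^{k_λ}
where k_λ is the size of the *largest* Jordan block for λ (equivalently, the smallest k with (A − λI)^k v = 0 for every generalised eigenvector v of λ).

  λ = -3: largest Jordan block has size 2, contributing (x + 3)^2

So m_A(x) = (x + 3)^2 = x^2 + 6*x + 9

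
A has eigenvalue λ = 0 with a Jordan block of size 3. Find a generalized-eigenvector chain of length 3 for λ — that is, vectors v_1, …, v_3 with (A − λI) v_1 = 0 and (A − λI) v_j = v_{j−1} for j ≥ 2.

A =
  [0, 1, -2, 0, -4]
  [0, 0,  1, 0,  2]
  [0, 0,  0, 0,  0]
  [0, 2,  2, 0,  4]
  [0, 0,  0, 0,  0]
A Jordan chain for λ = 0 of length 3:
v_1 = (1, 0, 0, 2, 0)ᵀ
v_2 = (-2, 1, 0, 2, 0)ᵀ
v_3 = (0, 0, 1, 0, 0)ᵀ

Let N = A − (0)·I. We want v_3 with N^3 v_3 = 0 but N^2 v_3 ≠ 0; then v_{j-1} := N · v_j for j = 3, …, 2.

Pick v_3 = (0, 0, 1, 0, 0)ᵀ.
Then v_2 = N · v_3 = (-2, 1, 0, 2, 0)ᵀ.
Then v_1 = N · v_2 = (1, 0, 0, 2, 0)ᵀ.

Sanity check: (A − (0)·I) v_1 = (0, 0, 0, 0, 0)ᵀ = 0. ✓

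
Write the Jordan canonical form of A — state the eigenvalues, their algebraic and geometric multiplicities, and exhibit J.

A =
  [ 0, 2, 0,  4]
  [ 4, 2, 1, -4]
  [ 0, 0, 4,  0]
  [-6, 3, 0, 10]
J_3(4) ⊕ J_1(4)

The characteristic polynomial is
  det(x·I − A) = x^4 - 16*x^3 + 96*x^2 - 256*x + 256 = (x - 4)^4

Eigenvalues and multiplicities (the geometric multiplicity of λ is n − rank(A − λI), which equals the number of Jordan blocks for λ):
  λ = 4: algebraic multiplicity = 4, geometric multiplicity = 2

Determining the block sizes for each eigenvalue:
  λ = 4: with am = 4 and gm = 2, the partition is not yet determined (e.g. several partitions of 4 into 2 parts exist). Let N = A − (4)·I. Computing rank(N^1) = 2, rank(N^2) = 1, rank(N^3) = 0; the number of blocks of size ≥ j is rank(N^{j−1}) − rank(N^j), giving [2, 1, 1]. So we have 1 block(s) of size 3, 1 block(s) of size 1 → block sizes [3, 1]

Assembling the blocks gives a Jordan form
J =
  [4, 1, 0, 0]
  [0, 4, 1, 0]
  [0, 0, 4, 0]
  [0, 0, 0, 4]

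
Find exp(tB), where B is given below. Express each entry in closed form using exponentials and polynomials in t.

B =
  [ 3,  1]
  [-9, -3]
e^{tB} =
  [3*t + 1, t]
  [-9*t, 1 - 3*t]

Strategy: write B = P · J · P⁻¹ where J is a Jordan canonical form, so e^{tB} = P · e^{tJ} · P⁻¹, and e^{tJ} can be computed block-by-block.

B has Jordan form
J =
  [0, 1]
  [0, 0]
(up to reordering of blocks).

Per-block formulas:
  For a 2×2 Jordan block J_2(0): exp(t · J_2(0)) = e^(0t)·(I + t·N), where N is the 2×2 nilpotent shift.

After assembling e^{tJ} and conjugating by P, we get:

e^{tB} =
  [3*t + 1, t]
  [-9*t, 1 - 3*t]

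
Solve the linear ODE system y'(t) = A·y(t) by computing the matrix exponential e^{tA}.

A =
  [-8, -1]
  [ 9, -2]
e^{tA} =
  [-3*t*exp(-5*t) + exp(-5*t), -t*exp(-5*t)]
  [9*t*exp(-5*t), 3*t*exp(-5*t) + exp(-5*t)]

Strategy: write A = P · J · P⁻¹ where J is a Jordan canonical form, so e^{tA} = P · e^{tJ} · P⁻¹, and e^{tJ} can be computed block-by-block.

A has Jordan form
J =
  [-5,  1]
  [ 0, -5]
(up to reordering of blocks).

Per-block formulas:
  For a 2×2 Jordan block J_2(-5): exp(t · J_2(-5)) = e^(-5t)·(I + t·N), where N is the 2×2 nilpotent shift.

After assembling e^{tJ} and conjugating by P, we get:

e^{tA} =
  [-3*t*exp(-5*t) + exp(-5*t), -t*exp(-5*t)]
  [9*t*exp(-5*t), 3*t*exp(-5*t) + exp(-5*t)]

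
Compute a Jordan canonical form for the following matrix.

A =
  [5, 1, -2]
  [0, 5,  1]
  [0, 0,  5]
J_3(5)

The characteristic polynomial is
  det(x·I − A) = x^3 - 15*x^2 + 75*x - 125 = (x - 5)^3

Eigenvalues and multiplicities (the geometric multiplicity of λ is n − rank(A − λI), which equals the number of Jordan blocks for λ):
  λ = 5: algebraic multiplicity = 3, geometric multiplicity = 1

Determining the block sizes for each eigenvalue:
  λ = 5: one block (gm = 1), so the single block has size am = 3 → block sizes [3]

Assembling the blocks gives a Jordan form
J =
  [5, 1, 0]
  [0, 5, 1]
  [0, 0, 5]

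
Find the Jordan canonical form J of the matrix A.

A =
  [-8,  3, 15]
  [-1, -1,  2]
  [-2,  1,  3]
J_3(-2)

The characteristic polynomial is
  det(x·I − A) = x^3 + 6*x^2 + 12*x + 8 = (x + 2)^3

Eigenvalues and multiplicities (the geometric multiplicity of λ is n − rank(A − λI), which equals the number of Jordan blocks for λ):
  λ = -2: algebraic multiplicity = 3, geometric multiplicity = 1

Determining the block sizes for each eigenvalue:
  λ = -2: one block (gm = 1), so the single block has size am = 3 → block sizes [3]

Assembling the blocks gives a Jordan form
J =
  [-2,  1,  0]
  [ 0, -2,  1]
  [ 0,  0, -2]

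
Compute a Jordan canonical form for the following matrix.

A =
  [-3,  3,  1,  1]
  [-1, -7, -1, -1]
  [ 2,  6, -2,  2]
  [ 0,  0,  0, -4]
J_2(-4) ⊕ J_1(-4) ⊕ J_1(-4)

The characteristic polynomial is
  det(x·I − A) = x^4 + 16*x^3 + 96*x^2 + 256*x + 256 = (x + 4)^4

Eigenvalues and multiplicities (the geometric multiplicity of λ is n − rank(A − λI), which equals the number of Jordan blocks for λ):
  λ = -4: algebraic multiplicity = 4, geometric multiplicity = 3

Determining the block sizes for each eigenvalue:
  λ = -4: 3 blocks summing to 4 forces exactly one block of size 2 and the rest size 1 → block sizes [2, 1, 1]

Assembling the blocks gives a Jordan form
J =
  [-4,  1,  0,  0]
  [ 0, -4,  0,  0]
  [ 0,  0, -4,  0]
  [ 0,  0,  0, -4]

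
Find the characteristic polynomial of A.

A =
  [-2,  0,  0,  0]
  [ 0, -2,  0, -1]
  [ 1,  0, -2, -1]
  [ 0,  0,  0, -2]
x^4 + 8*x^3 + 24*x^2 + 32*x + 16

Expanding det(x·I − A) (e.g. by cofactor expansion or by noting that A is similar to its Jordan form J, which has the same characteristic polynomial as A) gives
  χ_A(x) = x^4 + 8*x^3 + 24*x^2 + 32*x + 16
which factors as (x + 2)^4. The eigenvalues (with algebraic multiplicities) are λ = -2 with multiplicity 4.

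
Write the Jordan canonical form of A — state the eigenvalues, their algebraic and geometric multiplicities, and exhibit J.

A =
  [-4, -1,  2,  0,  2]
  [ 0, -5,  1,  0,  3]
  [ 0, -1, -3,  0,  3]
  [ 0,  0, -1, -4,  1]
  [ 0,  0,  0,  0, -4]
J_3(-4) ⊕ J_1(-4) ⊕ J_1(-4)

The characteristic polynomial is
  det(x·I − A) = x^5 + 20*x^4 + 160*x^3 + 640*x^2 + 1280*x + 1024 = (x + 4)^5

Eigenvalues and multiplicities (the geometric multiplicity of λ is n − rank(A − λI), which equals the number of Jordan blocks for λ):
  λ = -4: algebraic multiplicity = 5, geometric multiplicity = 3

Determining the block sizes for each eigenvalue:
  λ = -4: with am = 5 and gm = 3, the partition is not yet determined (e.g. several partitions of 5 into 3 parts exist). Let N = A − (-4)·I. Computing rank(N^1) = 2, rank(N^2) = 1, rank(N^3) = 0; the number of blocks of size ≥ j is rank(N^{j−1}) − rank(N^j), giving [3, 1, 1]. So we have 1 block(s) of size 3, 2 block(s) of size 1 → block sizes [3, 1, 1]

Assembling the blocks gives a Jordan form
J =
  [-4,  1,  0,  0,  0]
  [ 0, -4,  1,  0,  0]
  [ 0,  0, -4,  0,  0]
  [ 0,  0,  0, -4,  0]
  [ 0,  0,  0,  0, -4]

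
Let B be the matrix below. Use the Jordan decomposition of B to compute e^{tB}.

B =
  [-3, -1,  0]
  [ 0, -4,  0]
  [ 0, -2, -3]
e^{tB} =
  [exp(-3*t), -exp(-3*t) + exp(-4*t), 0]
  [0, exp(-4*t), 0]
  [0, -2*exp(-3*t) + 2*exp(-4*t), exp(-3*t)]

Strategy: write B = P · J · P⁻¹ where J is a Jordan canonical form, so e^{tB} = P · e^{tJ} · P⁻¹, and e^{tJ} can be computed block-by-block.

B has Jordan form
J =
  [-4,  0,  0]
  [ 0, -3,  0]
  [ 0,  0, -3]
(up to reordering of blocks).

Per-block formulas:
  For a 1×1 block at λ = -4: exp(t · [-4]) = [e^(-4t)].
  For a 1×1 block at λ = -3: exp(t · [-3]) = [e^(-3t)].

After assembling e^{tJ} and conjugating by P, we get:

e^{tB} =
  [exp(-3*t), -exp(-3*t) + exp(-4*t), 0]
  [0, exp(-4*t), 0]
  [0, -2*exp(-3*t) + 2*exp(-4*t), exp(-3*t)]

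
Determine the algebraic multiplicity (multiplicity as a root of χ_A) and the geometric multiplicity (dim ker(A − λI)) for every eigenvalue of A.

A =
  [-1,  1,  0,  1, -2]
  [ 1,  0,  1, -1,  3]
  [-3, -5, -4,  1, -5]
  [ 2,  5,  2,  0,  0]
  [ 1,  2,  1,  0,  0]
λ = -1: alg = 5, geom = 3

Step 1 — factor the characteristic polynomial to read off the algebraic multiplicities:
  χ_A(x) = (x + 1)^5

Step 2 — compute geometric multiplicities via the rank-nullity identity g(λ) = n − rank(A − λI):
  rank(A − (-1)·I) = 2, so dim ker(A − (-1)·I) = n − 2 = 3

Summary:
  λ = -1: algebraic multiplicity = 5, geometric multiplicity = 3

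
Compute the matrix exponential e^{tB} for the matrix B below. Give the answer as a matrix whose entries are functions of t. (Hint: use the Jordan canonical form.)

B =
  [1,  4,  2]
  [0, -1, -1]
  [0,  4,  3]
e^{tB} =
  [exp(t), 4*t*exp(t), 2*t*exp(t)]
  [0, -2*t*exp(t) + exp(t), -t*exp(t)]
  [0, 4*t*exp(t), 2*t*exp(t) + exp(t)]

Strategy: write B = P · J · P⁻¹ where J is a Jordan canonical form, so e^{tB} = P · e^{tJ} · P⁻¹, and e^{tJ} can be computed block-by-block.

B has Jordan form
J =
  [1, 1, 0]
  [0, 1, 0]
  [0, 0, 1]
(up to reordering of blocks).

Per-block formulas:
  For a 2×2 Jordan block J_2(1): exp(t · J_2(1)) = e^(1t)·(I + t·N), where N is the 2×2 nilpotent shift.
  For a 1×1 block at λ = 1: exp(t · [1]) = [e^(1t)].

After assembling e^{tJ} and conjugating by P, we get:

e^{tB} =
  [exp(t), 4*t*exp(t), 2*t*exp(t)]
  [0, -2*t*exp(t) + exp(t), -t*exp(t)]
  [0, 4*t*exp(t), 2*t*exp(t) + exp(t)]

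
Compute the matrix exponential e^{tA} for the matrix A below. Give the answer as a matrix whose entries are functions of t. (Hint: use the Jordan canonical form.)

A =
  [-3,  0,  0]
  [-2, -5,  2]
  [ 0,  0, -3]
e^{tA} =
  [exp(-3*t), 0, 0]
  [-exp(-3*t) + exp(-5*t), exp(-5*t), exp(-3*t) - exp(-5*t)]
  [0, 0, exp(-3*t)]

Strategy: write A = P · J · P⁻¹ where J is a Jordan canonical form, so e^{tA} = P · e^{tJ} · P⁻¹, and e^{tJ} can be computed block-by-block.

A has Jordan form
J =
  [-5,  0,  0]
  [ 0, -3,  0]
  [ 0,  0, -3]
(up to reordering of blocks).

Per-block formulas:
  For a 1×1 block at λ = -5: exp(t · [-5]) = [e^(-5t)].
  For a 1×1 block at λ = -3: exp(t · [-3]) = [e^(-3t)].

After assembling e^{tJ} and conjugating by P, we get:

e^{tA} =
  [exp(-3*t), 0, 0]
  [-exp(-3*t) + exp(-5*t), exp(-5*t), exp(-3*t) - exp(-5*t)]
  [0, 0, exp(-3*t)]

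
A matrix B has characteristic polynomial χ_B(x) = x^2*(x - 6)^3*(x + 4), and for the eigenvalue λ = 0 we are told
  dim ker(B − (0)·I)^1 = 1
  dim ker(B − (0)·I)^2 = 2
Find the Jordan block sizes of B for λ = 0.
Block sizes for λ = 0: [2]

From the dimensions of kernels of powers, the number of Jordan blocks of size at least j is d_j − d_{j−1} where d_j = dim ker(N^j) (with d_0 = 0). Computing the differences gives [1, 1].
The number of blocks of size exactly k is (#blocks of size ≥ k) − (#blocks of size ≥ k + 1), so the partition is: 1 block(s) of size 2.
In nonincreasing order the block sizes are [2].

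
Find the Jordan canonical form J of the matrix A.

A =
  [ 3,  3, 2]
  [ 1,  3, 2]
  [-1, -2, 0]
J_3(2)

The characteristic polynomial is
  det(x·I − A) = x^3 - 6*x^2 + 12*x - 8 = (x - 2)^3

Eigenvalues and multiplicities (the geometric multiplicity of λ is n − rank(A − λI), which equals the number of Jordan blocks for λ):
  λ = 2: algebraic multiplicity = 3, geometric multiplicity = 1

Determining the block sizes for each eigenvalue:
  λ = 2: one block (gm = 1), so the single block has size am = 3 → block sizes [3]

Assembling the blocks gives a Jordan form
J =
  [2, 1, 0]
  [0, 2, 1]
  [0, 0, 2]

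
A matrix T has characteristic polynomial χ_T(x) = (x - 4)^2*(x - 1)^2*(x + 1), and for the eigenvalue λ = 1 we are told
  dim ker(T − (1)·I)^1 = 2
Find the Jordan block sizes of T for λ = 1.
Block sizes for λ = 1: [1, 1]

From the dimensions of kernels of powers, the number of Jordan blocks of size at least j is d_j − d_{j−1} where d_j = dim ker(N^j) (with d_0 = 0). Computing the differences gives [2].
The number of blocks of size exactly k is (#blocks of size ≥ k) − (#blocks of size ≥ k + 1), so the partition is: 2 block(s) of size 1.
In nonincreasing order the block sizes are [1, 1].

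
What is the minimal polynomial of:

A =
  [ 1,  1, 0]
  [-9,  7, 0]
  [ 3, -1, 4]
x^2 - 8*x + 16

The characteristic polynomial is χ_A(x) = (x - 4)^3, so the eigenvalues are known. The minimal polynomial is
  m_A(x) = Π_λ (x − λ)^{k_λ}
where k_λ is the size of the *largest* Jordan block for λ (equivalently, the smallest k with (A − λI)^k v = 0 for every generalised eigenvector v of λ).

  λ = 4: largest Jordan block has size 2, contributing (x − 4)^2

So m_A(x) = (x - 4)^2 = x^2 - 8*x + 16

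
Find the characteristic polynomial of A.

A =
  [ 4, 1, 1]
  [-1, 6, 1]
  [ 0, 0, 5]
x^3 - 15*x^2 + 75*x - 125

Expanding det(x·I − A) (e.g. by cofactor expansion or by noting that A is similar to its Jordan form J, which has the same characteristic polynomial as A) gives
  χ_A(x) = x^3 - 15*x^2 + 75*x - 125
which factors as (x - 5)^3. The eigenvalues (with algebraic multiplicities) are λ = 5 with multiplicity 3.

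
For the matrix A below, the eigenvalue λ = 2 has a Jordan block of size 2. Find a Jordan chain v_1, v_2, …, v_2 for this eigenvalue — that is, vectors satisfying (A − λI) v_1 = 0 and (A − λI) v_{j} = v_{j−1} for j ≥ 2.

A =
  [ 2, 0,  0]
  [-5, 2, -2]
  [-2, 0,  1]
A Jordan chain for λ = 2 of length 2:
v_1 = (0, -1, 0)ᵀ
v_2 = (1, 0, -2)ᵀ

Let N = A − (2)·I. We want v_2 with N^2 v_2 = 0 but N^1 v_2 ≠ 0; then v_{j-1} := N · v_j for j = 2, …, 2.

Pick v_2 = (1, 0, -2)ᵀ.
Then v_1 = N · v_2 = (0, -1, 0)ᵀ.

Sanity check: (A − (2)·I) v_1 = (0, 0, 0)ᵀ = 0. ✓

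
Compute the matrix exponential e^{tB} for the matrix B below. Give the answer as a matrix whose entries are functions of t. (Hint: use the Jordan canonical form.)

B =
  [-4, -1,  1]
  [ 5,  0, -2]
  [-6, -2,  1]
e^{tB} =
  [-t^2*exp(-t) - 3*t*exp(-t) + exp(-t), -t*exp(-t), t^2*exp(-t)/2 + t*exp(-t)]
  [t^2*exp(-t) + 5*t*exp(-t), t*exp(-t) + exp(-t), -t^2*exp(-t)/2 - 2*t*exp(-t)]
  [-2*t^2*exp(-t) - 6*t*exp(-t), -2*t*exp(-t), t^2*exp(-t) + 2*t*exp(-t) + exp(-t)]

Strategy: write B = P · J · P⁻¹ where J is a Jordan canonical form, so e^{tB} = P · e^{tJ} · P⁻¹, and e^{tJ} can be computed block-by-block.

B has Jordan form
J =
  [-1,  1,  0]
  [ 0, -1,  1]
  [ 0,  0, -1]
(up to reordering of blocks).

Per-block formulas:
  For a 3×3 Jordan block J_3(-1): exp(t · J_3(-1)) = e^(-1t)·(I + t·N + (t^2/2)·N^2), where N is the 3×3 nilpotent shift.

After assembling e^{tJ} and conjugating by P, we get:

e^{tB} =
  [-t^2*exp(-t) - 3*t*exp(-t) + exp(-t), -t*exp(-t), t^2*exp(-t)/2 + t*exp(-t)]
  [t^2*exp(-t) + 5*t*exp(-t), t*exp(-t) + exp(-t), -t^2*exp(-t)/2 - 2*t*exp(-t)]
  [-2*t^2*exp(-t) - 6*t*exp(-t), -2*t*exp(-t), t^2*exp(-t) + 2*t*exp(-t) + exp(-t)]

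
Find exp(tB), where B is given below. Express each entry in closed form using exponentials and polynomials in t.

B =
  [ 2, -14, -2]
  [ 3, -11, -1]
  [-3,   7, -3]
e^{tB} =
  [6*t*exp(-4*t) + exp(-4*t), -14*t*exp(-4*t), -2*t*exp(-4*t)]
  [3*t*exp(-4*t), -7*t*exp(-4*t) + exp(-4*t), -t*exp(-4*t)]
  [-3*t*exp(-4*t), 7*t*exp(-4*t), t*exp(-4*t) + exp(-4*t)]

Strategy: write B = P · J · P⁻¹ where J is a Jordan canonical form, so e^{tB} = P · e^{tJ} · P⁻¹, and e^{tJ} can be computed block-by-block.

B has Jordan form
J =
  [-4,  1,  0]
  [ 0, -4,  0]
  [ 0,  0, -4]
(up to reordering of blocks).

Per-block formulas:
  For a 1×1 block at λ = -4: exp(t · [-4]) = [e^(-4t)].
  For a 2×2 Jordan block J_2(-4): exp(t · J_2(-4)) = e^(-4t)·(I + t·N), where N is the 2×2 nilpotent shift.

After assembling e^{tJ} and conjugating by P, we get:

e^{tB} =
  [6*t*exp(-4*t) + exp(-4*t), -14*t*exp(-4*t), -2*t*exp(-4*t)]
  [3*t*exp(-4*t), -7*t*exp(-4*t) + exp(-4*t), -t*exp(-4*t)]
  [-3*t*exp(-4*t), 7*t*exp(-4*t), t*exp(-4*t) + exp(-4*t)]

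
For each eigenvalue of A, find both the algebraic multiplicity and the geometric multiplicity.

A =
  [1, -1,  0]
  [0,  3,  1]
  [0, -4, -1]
λ = 1: alg = 3, geom = 1

Step 1 — factor the characteristic polynomial to read off the algebraic multiplicities:
  χ_A(x) = (x - 1)^3

Step 2 — compute geometric multiplicities via the rank-nullity identity g(λ) = n − rank(A − λI):
  rank(A − (1)·I) = 2, so dim ker(A − (1)·I) = n − 2 = 1

Summary:
  λ = 1: algebraic multiplicity = 3, geometric multiplicity = 1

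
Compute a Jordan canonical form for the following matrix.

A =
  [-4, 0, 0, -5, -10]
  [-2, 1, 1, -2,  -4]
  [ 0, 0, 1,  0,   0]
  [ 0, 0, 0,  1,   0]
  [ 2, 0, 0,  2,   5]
J_1(0) ⊕ J_2(1) ⊕ J_1(1) ⊕ J_1(1)

The characteristic polynomial is
  det(x·I − A) = x^5 - 4*x^4 + 6*x^3 - 4*x^2 + x = x*(x - 1)^4

Eigenvalues and multiplicities (the geometric multiplicity of λ is n − rank(A − λI), which equals the number of Jordan blocks for λ):
  λ = 0: algebraic multiplicity = 1, geometric multiplicity = 1
  λ = 1: algebraic multiplicity = 4, geometric multiplicity = 3

Determining the block sizes for each eigenvalue:
  λ = 0: one block (gm = 1), so the single block has size am = 1 → block sizes [1]
  λ = 1: 3 blocks summing to 4 forces exactly one block of size 2 and the rest size 1 → block sizes [2, 1, 1]

Assembling the blocks gives a Jordan form
J =
  [0, 0, 0, 0, 0]
  [0, 1, 1, 0, 0]
  [0, 0, 1, 0, 0]
  [0, 0, 0, 1, 0]
  [0, 0, 0, 0, 1]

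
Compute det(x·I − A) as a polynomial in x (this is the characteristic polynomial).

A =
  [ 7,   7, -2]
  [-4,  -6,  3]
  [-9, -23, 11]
x^3 - 12*x^2 + 48*x - 64

Expanding det(x·I − A) (e.g. by cofactor expansion or by noting that A is similar to its Jordan form J, which has the same characteristic polynomial as A) gives
  χ_A(x) = x^3 - 12*x^2 + 48*x - 64
which factors as (x - 4)^3. The eigenvalues (with algebraic multiplicities) are λ = 4 with multiplicity 3.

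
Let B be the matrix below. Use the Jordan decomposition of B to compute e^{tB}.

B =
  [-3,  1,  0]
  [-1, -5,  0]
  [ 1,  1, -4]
e^{tB} =
  [t*exp(-4*t) + exp(-4*t), t*exp(-4*t), 0]
  [-t*exp(-4*t), -t*exp(-4*t) + exp(-4*t), 0]
  [t*exp(-4*t), t*exp(-4*t), exp(-4*t)]

Strategy: write B = P · J · P⁻¹ where J is a Jordan canonical form, so e^{tB} = P · e^{tJ} · P⁻¹, and e^{tJ} can be computed block-by-block.

B has Jordan form
J =
  [-4,  1,  0]
  [ 0, -4,  0]
  [ 0,  0, -4]
(up to reordering of blocks).

Per-block formulas:
  For a 1×1 block at λ = -4: exp(t · [-4]) = [e^(-4t)].
  For a 2×2 Jordan block J_2(-4): exp(t · J_2(-4)) = e^(-4t)·(I + t·N), where N is the 2×2 nilpotent shift.

After assembling e^{tJ} and conjugating by P, we get:

e^{tB} =
  [t*exp(-4*t) + exp(-4*t), t*exp(-4*t), 0]
  [-t*exp(-4*t), -t*exp(-4*t) + exp(-4*t), 0]
  [t*exp(-4*t), t*exp(-4*t), exp(-4*t)]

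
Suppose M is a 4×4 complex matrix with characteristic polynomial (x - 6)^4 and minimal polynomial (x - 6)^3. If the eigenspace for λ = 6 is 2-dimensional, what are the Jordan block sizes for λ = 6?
Block sizes for λ = 6: [3, 1]

Step 1 — from the characteristic polynomial, algebraic multiplicity of λ = 6 is 4. From dim ker(M − (6)·I) = 2, there are exactly 2 Jordan blocks for λ = 6.
Step 2 — from the minimal polynomial, the factor (x − 6)^3 tells us the largest block for λ = 6 has size 3.
Step 3 — with total size 4, 2 blocks, and largest block 3, the block sizes (in nonincreasing order) are [3, 1].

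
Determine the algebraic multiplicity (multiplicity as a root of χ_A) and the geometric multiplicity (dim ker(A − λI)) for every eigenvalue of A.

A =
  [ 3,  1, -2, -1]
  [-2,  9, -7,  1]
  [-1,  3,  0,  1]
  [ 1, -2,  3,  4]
λ = 4: alg = 4, geom = 2

Step 1 — factor the characteristic polynomial to read off the algebraic multiplicities:
  χ_A(x) = (x - 4)^4

Step 2 — compute geometric multiplicities via the rank-nullity identity g(λ) = n − rank(A − λI):
  rank(A − (4)·I) = 2, so dim ker(A − (4)·I) = n − 2 = 2

Summary:
  λ = 4: algebraic multiplicity = 4, geometric multiplicity = 2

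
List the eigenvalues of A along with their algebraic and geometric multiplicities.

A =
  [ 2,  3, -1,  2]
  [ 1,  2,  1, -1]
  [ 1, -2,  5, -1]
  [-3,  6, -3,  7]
λ = 4: alg = 4, geom = 2

Step 1 — factor the characteristic polynomial to read off the algebraic multiplicities:
  χ_A(x) = (x - 4)^4

Step 2 — compute geometric multiplicities via the rank-nullity identity g(λ) = n − rank(A − λI):
  rank(A − (4)·I) = 2, so dim ker(A − (4)·I) = n − 2 = 2

Summary:
  λ = 4: algebraic multiplicity = 4, geometric multiplicity = 2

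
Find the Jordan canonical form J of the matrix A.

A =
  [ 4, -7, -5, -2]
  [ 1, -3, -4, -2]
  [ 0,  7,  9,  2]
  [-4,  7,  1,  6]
J_3(4) ⊕ J_1(4)

The characteristic polynomial is
  det(x·I − A) = x^4 - 16*x^3 + 96*x^2 - 256*x + 256 = (x - 4)^4

Eigenvalues and multiplicities (the geometric multiplicity of λ is n − rank(A − λI), which equals the number of Jordan blocks for λ):
  λ = 4: algebraic multiplicity = 4, geometric multiplicity = 2

Determining the block sizes for each eigenvalue:
  λ = 4: with am = 4 and gm = 2, the partition is not yet determined (e.g. several partitions of 4 into 2 parts exist). Let N = A − (4)·I. Computing rank(N^1) = 2, rank(N^2) = 1, rank(N^3) = 0; the number of blocks of size ≥ j is rank(N^{j−1}) − rank(N^j), giving [2, 1, 1]. So we have 1 block(s) of size 3, 1 block(s) of size 1 → block sizes [3, 1]

Assembling the blocks gives a Jordan form
J =
  [4, 1, 0, 0]
  [0, 4, 1, 0]
  [0, 0, 4, 0]
  [0, 0, 0, 4]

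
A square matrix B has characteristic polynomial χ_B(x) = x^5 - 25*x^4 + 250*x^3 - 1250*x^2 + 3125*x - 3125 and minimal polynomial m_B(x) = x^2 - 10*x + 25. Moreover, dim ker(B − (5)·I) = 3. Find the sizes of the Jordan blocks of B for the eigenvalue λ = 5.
Block sizes for λ = 5: [2, 2, 1]

Step 1 — from the characteristic polynomial, algebraic multiplicity of λ = 5 is 5. From dim ker(B − (5)·I) = 3, there are exactly 3 Jordan blocks for λ = 5.
Step 2 — from the minimal polynomial, the factor (x − 5)^2 tells us the largest block for λ = 5 has size 2.
Step 3 — with total size 5, 3 blocks, and largest block 2, the block sizes (in nonincreasing order) are [2, 2, 1].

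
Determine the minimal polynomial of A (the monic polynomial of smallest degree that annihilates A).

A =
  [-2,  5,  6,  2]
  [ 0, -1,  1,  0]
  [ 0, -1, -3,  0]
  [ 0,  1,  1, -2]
x^3 + 6*x^2 + 12*x + 8

The characteristic polynomial is χ_A(x) = (x + 2)^4, so the eigenvalues are known. The minimal polynomial is
  m_A(x) = Π_λ (x − λ)^{k_λ}
where k_λ is the size of the *largest* Jordan block for λ (equivalently, the smallest k with (A − λI)^k v = 0 for every generalised eigenvector v of λ).

  λ = -2: largest Jordan block has size 3, contributing (x + 2)^3

So m_A(x) = (x + 2)^3 = x^3 + 6*x^2 + 12*x + 8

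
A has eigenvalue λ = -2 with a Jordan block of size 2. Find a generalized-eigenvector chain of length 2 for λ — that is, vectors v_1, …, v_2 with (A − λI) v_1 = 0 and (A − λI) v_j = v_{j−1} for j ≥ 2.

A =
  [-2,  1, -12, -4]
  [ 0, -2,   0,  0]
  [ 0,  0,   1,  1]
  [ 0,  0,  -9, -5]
A Jordan chain for λ = -2 of length 2:
v_1 = (1, 0, 0, 0)ᵀ
v_2 = (0, 1, 0, 0)ᵀ

Let N = A − (-2)·I. We want v_2 with N^2 v_2 = 0 but N^1 v_2 ≠ 0; then v_{j-1} := N · v_j for j = 2, …, 2.

Pick v_2 = (0, 1, 0, 0)ᵀ.
Then v_1 = N · v_2 = (1, 0, 0, 0)ᵀ.

Sanity check: (A − (-2)·I) v_1 = (0, 0, 0, 0)ᵀ = 0. ✓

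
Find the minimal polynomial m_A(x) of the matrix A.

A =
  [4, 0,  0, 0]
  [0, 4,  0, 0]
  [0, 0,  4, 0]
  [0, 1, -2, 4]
x^2 - 8*x + 16

The characteristic polynomial is χ_A(x) = (x - 4)^4, so the eigenvalues are known. The minimal polynomial is
  m_A(x) = Π_λ (x − λ)^{k_λ}
where k_λ is the size of the *largest* Jordan block for λ (equivalently, the smallest k with (A − λI)^k v = 0 for every generalised eigenvector v of λ).

  λ = 4: largest Jordan block has size 2, contributing (x − 4)^2

So m_A(x) = (x - 4)^2 = x^2 - 8*x + 16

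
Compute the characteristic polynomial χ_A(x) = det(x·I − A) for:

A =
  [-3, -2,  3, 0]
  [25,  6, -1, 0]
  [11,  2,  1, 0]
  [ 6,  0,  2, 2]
x^4 - 6*x^3 + 12*x^2 - 8*x

Expanding det(x·I − A) (e.g. by cofactor expansion or by noting that A is similar to its Jordan form J, which has the same characteristic polynomial as A) gives
  χ_A(x) = x^4 - 6*x^3 + 12*x^2 - 8*x
which factors as x*(x - 2)^3. The eigenvalues (with algebraic multiplicities) are λ = 0 with multiplicity 1, λ = 2 with multiplicity 3.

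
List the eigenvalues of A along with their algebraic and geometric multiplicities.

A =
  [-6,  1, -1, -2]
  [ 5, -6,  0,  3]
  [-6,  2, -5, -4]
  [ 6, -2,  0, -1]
λ = -5: alg = 3, geom = 1; λ = -3: alg = 1, geom = 1

Step 1 — factor the characteristic polynomial to read off the algebraic multiplicities:
  χ_A(x) = (x + 3)*(x + 5)^3

Step 2 — compute geometric multiplicities via the rank-nullity identity g(λ) = n − rank(A − λI):
  rank(A − (-5)·I) = 3, so dim ker(A − (-5)·I) = n − 3 = 1
  rank(A − (-3)·I) = 3, so dim ker(A − (-3)·I) = n − 3 = 1

Summary:
  λ = -5: algebraic multiplicity = 3, geometric multiplicity = 1
  λ = -3: algebraic multiplicity = 1, geometric multiplicity = 1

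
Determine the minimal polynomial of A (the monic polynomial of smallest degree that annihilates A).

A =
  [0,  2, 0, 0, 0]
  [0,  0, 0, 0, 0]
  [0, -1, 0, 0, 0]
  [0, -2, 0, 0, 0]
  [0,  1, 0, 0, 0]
x^2

The characteristic polynomial is χ_A(x) = x^5, so the eigenvalues are known. The minimal polynomial is
  m_A(x) = Π_λ (x − λ)^{k_λ}
where k_λ is the size of the *largest* Jordan block for λ (equivalently, the smallest k with (A − λI)^k v = 0 for every generalised eigenvector v of λ).

  λ = 0: largest Jordan block has size 2, contributing (x − 0)^2

So m_A(x) = x^2 = x^2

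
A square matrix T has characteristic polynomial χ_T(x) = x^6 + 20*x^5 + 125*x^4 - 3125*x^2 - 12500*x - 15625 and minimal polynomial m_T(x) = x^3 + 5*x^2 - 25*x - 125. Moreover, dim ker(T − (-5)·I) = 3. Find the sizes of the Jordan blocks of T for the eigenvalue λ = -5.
Block sizes for λ = -5: [2, 2, 1]

Step 1 — from the characteristic polynomial, algebraic multiplicity of λ = -5 is 5. From dim ker(T − (-5)·I) = 3, there are exactly 3 Jordan blocks for λ = -5.
Step 2 — from the minimal polynomial, the factor (x + 5)^2 tells us the largest block for λ = -5 has size 2.
Step 3 — with total size 5, 3 blocks, and largest block 2, the block sizes (in nonincreasing order) are [2, 2, 1].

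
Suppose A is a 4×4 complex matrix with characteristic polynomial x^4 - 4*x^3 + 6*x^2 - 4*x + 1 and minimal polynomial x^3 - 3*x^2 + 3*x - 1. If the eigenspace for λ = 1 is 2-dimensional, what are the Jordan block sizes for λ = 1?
Block sizes for λ = 1: [3, 1]

Step 1 — from the characteristic polynomial, algebraic multiplicity of λ = 1 is 4. From dim ker(A − (1)·I) = 2, there are exactly 2 Jordan blocks for λ = 1.
Step 2 — from the minimal polynomial, the factor (x − 1)^3 tells us the largest block for λ = 1 has size 3.
Step 3 — with total size 4, 2 blocks, and largest block 3, the block sizes (in nonincreasing order) are [3, 1].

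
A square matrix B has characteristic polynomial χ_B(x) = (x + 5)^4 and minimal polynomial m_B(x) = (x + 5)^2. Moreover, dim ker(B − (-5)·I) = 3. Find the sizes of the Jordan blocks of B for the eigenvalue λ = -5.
Block sizes for λ = -5: [2, 1, 1]

Step 1 — from the characteristic polynomial, algebraic multiplicity of λ = -5 is 4. From dim ker(B − (-5)·I) = 3, there are exactly 3 Jordan blocks for λ = -5.
Step 2 — from the minimal polynomial, the factor (x + 5)^2 tells us the largest block for λ = -5 has size 2.
Step 3 — with total size 4, 3 blocks, and largest block 2, the block sizes (in nonincreasing order) are [2, 1, 1].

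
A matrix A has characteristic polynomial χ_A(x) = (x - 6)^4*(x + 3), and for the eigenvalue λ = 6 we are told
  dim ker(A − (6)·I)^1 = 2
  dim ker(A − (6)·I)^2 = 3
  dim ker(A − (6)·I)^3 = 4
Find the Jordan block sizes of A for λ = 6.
Block sizes for λ = 6: [3, 1]

From the dimensions of kernels of powers, the number of Jordan blocks of size at least j is d_j − d_{j−1} where d_j = dim ker(N^j) (with d_0 = 0). Computing the differences gives [2, 1, 1].
The number of blocks of size exactly k is (#blocks of size ≥ k) − (#blocks of size ≥ k + 1), so the partition is: 1 block(s) of size 1, 1 block(s) of size 3.
In nonincreasing order the block sizes are [3, 1].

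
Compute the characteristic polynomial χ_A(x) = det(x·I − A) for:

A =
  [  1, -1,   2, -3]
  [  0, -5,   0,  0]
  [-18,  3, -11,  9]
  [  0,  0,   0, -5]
x^4 + 20*x^3 + 150*x^2 + 500*x + 625

Expanding det(x·I − A) (e.g. by cofactor expansion or by noting that A is similar to its Jordan form J, which has the same characteristic polynomial as A) gives
  χ_A(x) = x^4 + 20*x^3 + 150*x^2 + 500*x + 625
which factors as (x + 5)^4. The eigenvalues (with algebraic multiplicities) are λ = -5 with multiplicity 4.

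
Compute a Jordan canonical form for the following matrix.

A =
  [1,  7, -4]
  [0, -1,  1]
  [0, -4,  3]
J_3(1)

The characteristic polynomial is
  det(x·I − A) = x^3 - 3*x^2 + 3*x - 1 = (x - 1)^3

Eigenvalues and multiplicities (the geometric multiplicity of λ is n − rank(A − λI), which equals the number of Jordan blocks for λ):
  λ = 1: algebraic multiplicity = 3, geometric multiplicity = 1

Determining the block sizes for each eigenvalue:
  λ = 1: one block (gm = 1), so the single block has size am = 3 → block sizes [3]

Assembling the blocks gives a Jordan form
J =
  [1, 1, 0]
  [0, 1, 1]
  [0, 0, 1]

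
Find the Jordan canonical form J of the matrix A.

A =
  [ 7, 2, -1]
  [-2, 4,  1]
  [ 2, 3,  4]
J_3(5)

The characteristic polynomial is
  det(x·I − A) = x^3 - 15*x^2 + 75*x - 125 = (x - 5)^3

Eigenvalues and multiplicities (the geometric multiplicity of λ is n − rank(A − λI), which equals the number of Jordan blocks for λ):
  λ = 5: algebraic multiplicity = 3, geometric multiplicity = 1

Determining the block sizes for each eigenvalue:
  λ = 5: one block (gm = 1), so the single block has size am = 3 → block sizes [3]

Assembling the blocks gives a Jordan form
J =
  [5, 1, 0]
  [0, 5, 1]
  [0, 0, 5]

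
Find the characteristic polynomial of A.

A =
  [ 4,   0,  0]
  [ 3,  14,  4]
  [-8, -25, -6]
x^3 - 12*x^2 + 48*x - 64

Expanding det(x·I − A) (e.g. by cofactor expansion or by noting that A is similar to its Jordan form J, which has the same characteristic polynomial as A) gives
  χ_A(x) = x^3 - 12*x^2 + 48*x - 64
which factors as (x - 4)^3. The eigenvalues (with algebraic multiplicities) are λ = 4 with multiplicity 3.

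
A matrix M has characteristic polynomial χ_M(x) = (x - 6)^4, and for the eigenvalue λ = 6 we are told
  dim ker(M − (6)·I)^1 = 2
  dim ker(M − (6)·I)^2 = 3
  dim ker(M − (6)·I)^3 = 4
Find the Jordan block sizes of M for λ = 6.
Block sizes for λ = 6: [3, 1]

From the dimensions of kernels of powers, the number of Jordan blocks of size at least j is d_j − d_{j−1} where d_j = dim ker(N^j) (with d_0 = 0). Computing the differences gives [2, 1, 1].
The number of blocks of size exactly k is (#blocks of size ≥ k) − (#blocks of size ≥ k + 1), so the partition is: 1 block(s) of size 1, 1 block(s) of size 3.
In nonincreasing order the block sizes are [3, 1].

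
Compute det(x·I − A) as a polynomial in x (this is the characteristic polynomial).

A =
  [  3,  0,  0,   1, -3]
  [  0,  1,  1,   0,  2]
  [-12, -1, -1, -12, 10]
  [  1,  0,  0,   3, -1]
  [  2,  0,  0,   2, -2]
x^5 - 4*x^4 + 4*x^3

Expanding det(x·I − A) (e.g. by cofactor expansion or by noting that A is similar to its Jordan form J, which has the same characteristic polynomial as A) gives
  χ_A(x) = x^5 - 4*x^4 + 4*x^3
which factors as x^3*(x - 2)^2. The eigenvalues (with algebraic multiplicities) are λ = 0 with multiplicity 3, λ = 2 with multiplicity 2.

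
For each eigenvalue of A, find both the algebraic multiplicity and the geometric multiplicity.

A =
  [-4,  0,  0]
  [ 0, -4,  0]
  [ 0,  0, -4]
λ = -4: alg = 3, geom = 3

Step 1 — factor the characteristic polynomial to read off the algebraic multiplicities:
  χ_A(x) = (x + 4)^3

Step 2 — compute geometric multiplicities via the rank-nullity identity g(λ) = n − rank(A − λI):
  rank(A − (-4)·I) = 0, so dim ker(A − (-4)·I) = n − 0 = 3

Summary:
  λ = -4: algebraic multiplicity = 3, geometric multiplicity = 3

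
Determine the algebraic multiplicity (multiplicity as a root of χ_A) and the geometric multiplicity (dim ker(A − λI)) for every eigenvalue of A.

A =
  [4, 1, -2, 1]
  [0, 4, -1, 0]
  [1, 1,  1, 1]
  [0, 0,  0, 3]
λ = 3: alg = 4, geom = 2

Step 1 — factor the characteristic polynomial to read off the algebraic multiplicities:
  χ_A(x) = (x - 3)^4

Step 2 — compute geometric multiplicities via the rank-nullity identity g(λ) = n − rank(A − λI):
  rank(A − (3)·I) = 2, so dim ker(A − (3)·I) = n − 2 = 2

Summary:
  λ = 3: algebraic multiplicity = 4, geometric multiplicity = 2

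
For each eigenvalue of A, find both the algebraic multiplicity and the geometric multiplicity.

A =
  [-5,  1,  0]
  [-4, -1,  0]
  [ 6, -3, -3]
λ = -3: alg = 3, geom = 2

Step 1 — factor the characteristic polynomial to read off the algebraic multiplicities:
  χ_A(x) = (x + 3)^3

Step 2 — compute geometric multiplicities via the rank-nullity identity g(λ) = n − rank(A − λI):
  rank(A − (-3)·I) = 1, so dim ker(A − (-3)·I) = n − 1 = 2

Summary:
  λ = -3: algebraic multiplicity = 3, geometric multiplicity = 2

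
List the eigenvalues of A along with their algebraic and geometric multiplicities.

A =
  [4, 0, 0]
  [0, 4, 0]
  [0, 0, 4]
λ = 4: alg = 3, geom = 3

Step 1 — factor the characteristic polynomial to read off the algebraic multiplicities:
  χ_A(x) = (x - 4)^3

Step 2 — compute geometric multiplicities via the rank-nullity identity g(λ) = n − rank(A − λI):
  rank(A − (4)·I) = 0, so dim ker(A − (4)·I) = n − 0 = 3

Summary:
  λ = 4: algebraic multiplicity = 3, geometric multiplicity = 3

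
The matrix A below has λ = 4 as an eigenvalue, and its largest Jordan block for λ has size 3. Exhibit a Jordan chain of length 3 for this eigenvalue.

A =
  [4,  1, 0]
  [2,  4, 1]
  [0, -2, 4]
A Jordan chain for λ = 4 of length 3:
v_1 = (2, 0, -4)ᵀ
v_2 = (0, 2, 0)ᵀ
v_3 = (1, 0, 0)ᵀ

Let N = A − (4)·I. We want v_3 with N^3 v_3 = 0 but N^2 v_3 ≠ 0; then v_{j-1} := N · v_j for j = 3, …, 2.

Pick v_3 = (1, 0, 0)ᵀ.
Then v_2 = N · v_3 = (0, 2, 0)ᵀ.
Then v_1 = N · v_2 = (2, 0, -4)ᵀ.

Sanity check: (A − (4)·I) v_1 = (0, 0, 0)ᵀ = 0. ✓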